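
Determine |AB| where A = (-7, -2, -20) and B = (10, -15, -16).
d = √[(17)² + (-13)² + (4)²] = √474 = 21.77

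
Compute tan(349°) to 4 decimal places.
tan(349 degrees) = -0.1944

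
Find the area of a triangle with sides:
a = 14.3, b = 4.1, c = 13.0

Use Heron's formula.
s = (a+b+c)/2 = (14.3+4.1+13.0)/2 = 15.7
A = √(s(s-a)(s-b)(s-c)) = √(15.7·1.4·11.6·2.7)
A = √688.414 = 26.24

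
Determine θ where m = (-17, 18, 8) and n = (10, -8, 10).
m·n = -234, |m|² = 677, |n|² = 264
cos θ = -234/√178728 ≈ -0.5535
θ ≈ 123.6°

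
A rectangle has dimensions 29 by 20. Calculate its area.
Area = length * width
Area = 29 * 20
Area = 580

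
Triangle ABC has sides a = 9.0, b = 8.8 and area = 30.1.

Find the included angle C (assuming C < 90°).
Area = ½ab·sin(C)  →  sin(C) = 2·Area/(ab)
sin(C) = 2·30.1/(9.0·8.8) = 0.760101
C = arcsin(0.760101) = 49.47°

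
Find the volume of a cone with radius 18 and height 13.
Volume = (1/3) * pi * r² * h
Volume = (1/3) * pi * 18² * 13
Volume = (1/3) * pi * 324 * 13
Volume = (1/3) * pi * 4212
Volume = 4410.80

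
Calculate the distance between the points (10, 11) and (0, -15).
Using the distance formula: d = sqrt((x₂-x₁)² + (y₂-y₁)²)
dx = 0 - 10 = -10
dy = (-15) - 11 = -26
d = sqrt((-10)² + (-26)²) = sqrt(100 + 676) = sqrt(776) = 27.86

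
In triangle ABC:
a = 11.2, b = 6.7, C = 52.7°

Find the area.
Using A = ½ab·sin(C):
A = ½·11.2·6.7·sin(52.7°) = ½·75.04·0.795473 = 29.85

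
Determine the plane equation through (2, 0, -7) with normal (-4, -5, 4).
d = n·P = (-4)(2) + (-5)(0) + (4)(-7) = -36
Plane: -4x - 5y + 4z = -36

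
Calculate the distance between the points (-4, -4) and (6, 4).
Using the distance formula: d = sqrt((x₂-x₁)² + (y₂-y₁)²)
dx = 6 - (-4) = 10
dy = 4 - (-4) = 8
d = sqrt(10² + 8²) = sqrt(100 + 64) = sqrt(164) = 12.81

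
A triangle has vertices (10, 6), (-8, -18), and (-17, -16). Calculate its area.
Using the coordinate formula: Area = (1/2)|x₁(y₂-y₃) + x₂(y₃-y₁) + x₃(y₁-y₂)|
Area = (1/2)|10((-18)-(-16)) + (-8)((-16)-6) + (-17)(6-(-18))|
Area = (1/2)|10*(-2) + (-8)*(-22) + (-17)*24|
Area = (1/2)|(-20) + 176 + (-408)|
Area = (1/2)*252 = 126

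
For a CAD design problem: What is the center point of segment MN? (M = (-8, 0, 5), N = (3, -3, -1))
Midpoint = ((-8+3)/2, (0-3)/2, (5-1)/2) = (-2.5, -1.5, 2)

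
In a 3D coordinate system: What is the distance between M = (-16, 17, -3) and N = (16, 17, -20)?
d = √[(32)² + (0)² + (-17)²] = √1313 = 36.24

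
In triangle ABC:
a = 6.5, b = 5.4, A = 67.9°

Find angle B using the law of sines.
sin(B)/b = sin(A)/a
sin(B) = b·sin(A)/a = 5.4·sin(67.9°)/6.5 = 0.769731
B = arcsin(0.769731) = 50.33°  (b ≤ a, so B ≤ A and the acute solution is unique)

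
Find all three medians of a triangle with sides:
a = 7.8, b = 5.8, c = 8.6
Using m_x = ½√(2y² + 2z² - x²):
m_a = ½√(2·5.8² + 2·8.6² - 7.8²) = ½√154.36 = 6.212
m_b = ½√(2·7.8² + 2·8.6² - 5.8²) = ½√235.96 = 7.68
m_c = ½√(2·7.8² + 2·5.8² - 8.6²) = ½√115 = 5.362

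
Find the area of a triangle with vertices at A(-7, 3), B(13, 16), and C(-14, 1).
Using the coordinate formula: Area = (1/2)|x₁(y₂-y₃) + x₂(y₃-y₁) + x₃(y₁-y₂)|
Area = (1/2)|(-7)(16-1) + 13(1-3) + (-14)(3-16)|
Area = (1/2)|(-7)*15 + 13*(-2) + (-14)*(-13)|
Area = (1/2)|(-105) + (-26) + 182|
Area = (1/2)*51 = 25.50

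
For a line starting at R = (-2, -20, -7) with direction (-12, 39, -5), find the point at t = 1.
P(1) = (-2 + (-12)(1), -20 + 39(1), -7 + (-5)(1)) = (-14, 19, -12)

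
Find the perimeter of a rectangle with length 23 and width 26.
Perimeter = 2 * (length + width)
Perimeter = 2 * (23 + 26)
Perimeter = 2 * 49
Perimeter = 98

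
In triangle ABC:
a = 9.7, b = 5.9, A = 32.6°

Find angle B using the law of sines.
sin(B)/b = sin(A)/a
sin(B) = b·sin(A)/a = 5.9·sin(32.6°)/9.7 = 0.327706
B = arcsin(0.327706) = 19.13°  (b ≤ a, so B ≤ A and the acute solution is unique)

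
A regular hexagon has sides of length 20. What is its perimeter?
Perimeter = number of sides * side length
Perimeter = 6 * 20
Perimeter = 120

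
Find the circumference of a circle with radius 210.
Circumference = 2 * pi * r
Circumference = 2 * pi * 210
Circumference = 1319.47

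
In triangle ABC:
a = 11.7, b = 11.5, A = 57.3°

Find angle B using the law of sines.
sin(B)/b = sin(A)/a
sin(B) = b·sin(A)/a = 11.5·sin(57.3°)/11.7 = 0.827126
B = arcsin(0.827126) = 55.8°  (b ≤ a, so B ≤ A and the acute solution is unique)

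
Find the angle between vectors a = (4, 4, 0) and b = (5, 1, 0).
a·b = 24, |a|² = 32, |b|² = 26
cos θ = 24/√832 ≈ 0.8321
θ ≈ 33.69°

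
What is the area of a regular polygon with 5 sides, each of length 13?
For a regular 5-gon with side length s = 13:
Apothem a = s / (2*tan(pi/5)) = 13 / (2*tan(pi/5)) ≈ 8.9465
Perimeter P = 5 * 13 = 65
Area = (1/2) * P * a = (1/2) * 65 * 8.9465 = 290.76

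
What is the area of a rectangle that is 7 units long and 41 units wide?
Area = length * width
Area = 7 * 41
Area = 287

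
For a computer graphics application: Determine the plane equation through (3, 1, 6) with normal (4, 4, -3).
d = n·P = (4)(3) + (4)(1) + (-3)(6) = -2
Plane: 4x + 4y - 3z = -2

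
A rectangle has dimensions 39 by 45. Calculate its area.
Area = length * width
Area = 39 * 45
Area = 1755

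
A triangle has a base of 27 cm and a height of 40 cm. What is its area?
Area = (1/2) * base * height
Area = (1/2) * 27 * 40
Area = 540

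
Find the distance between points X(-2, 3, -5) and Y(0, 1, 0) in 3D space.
d = √[(2)² + (-2)² + (5)²] = √33 = 5.745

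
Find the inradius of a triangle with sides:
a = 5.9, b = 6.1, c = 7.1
s = (a+b+c)/2 = (5.9+6.1+7.1)/2 = 9.55
Area = √(s(s-a)(s-b)(s-c)) = √(9.55·3.65·3.45·2.45) = 17.1649
r = Area/s = 17.1649/9.55 = 1.797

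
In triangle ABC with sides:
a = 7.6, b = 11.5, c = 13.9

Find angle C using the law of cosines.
cos(C) = (a² + b² - c²)/(2ab)
cos(C) = (7.6² + 11.5² - 13.9²)/(2·7.6·11.5) = -3.2/174.8 = -0.018307
C = arccos(-0.018307) = 91.05°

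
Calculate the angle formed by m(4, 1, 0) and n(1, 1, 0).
m·n = 5, |m|² = 17, |n|² = 2
cos θ = 5/√34 ≈ 0.8575
θ ≈ 30.96°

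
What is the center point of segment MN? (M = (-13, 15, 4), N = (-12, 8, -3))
Midpoint = ((-13-12)/2, (15+8)/2, (4-3)/2) = (-12.5, 11.5, 0.5)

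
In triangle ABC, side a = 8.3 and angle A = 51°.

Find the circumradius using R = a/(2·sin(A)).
R = a/(2·sin(A)) = 8.3/(2·sin(51°))
R = 8.3/(2·0.777146) = 8.3/1.554292 = 5.34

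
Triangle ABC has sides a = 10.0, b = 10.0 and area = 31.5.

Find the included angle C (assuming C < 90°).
Area = ½ab·sin(C)  →  sin(C) = 2·Area/(ab)
sin(C) = 2·31.5/(10.0·10.0) = 0.630000
C = arcsin(0.630000) = 39.05°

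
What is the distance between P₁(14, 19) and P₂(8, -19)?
Using the distance formula: d = sqrt((x₂-x₁)² + (y₂-y₁)²)
dx = 8 - 14 = -6
dy = (-19) - 19 = -38
d = sqrt((-6)² + (-38)²) = sqrt(36 + 1444) = sqrt(1480) = 38.47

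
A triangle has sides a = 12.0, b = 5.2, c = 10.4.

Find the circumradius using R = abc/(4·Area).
s = (a+b+c)/2 = 13.8
Area = √(s(s-a)(s-b)(s-c)) = √(13.8·1.8·8.6·3.4) = 26.9504
R = abc/(4·Area) = (12.0·5.2·10.4)/(4·26.9504) = 648.96/107.8016 = 6.02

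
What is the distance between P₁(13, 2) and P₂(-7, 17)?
Using the distance formula: d = sqrt((x₂-x₁)² + (y₂-y₁)²)
dx = (-7) - 13 = -20
dy = 17 - 2 = 15
d = sqrt((-20)² + 15²) = sqrt(400 + 225) = sqrt(625) = 25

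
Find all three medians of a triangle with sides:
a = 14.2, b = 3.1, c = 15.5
Using m_x = ½√(2y² + 2z² - x²):
m_a = ½√(2·3.1² + 2·15.5² - 14.2²) = ½√298.08 = 8.632
m_b = ½√(2·14.2² + 2·15.5² - 3.1²) = ½√874.17 = 14.78
m_c = ½√(2·14.2² + 2·3.1² - 15.5²) = ½√182.25 = 6.75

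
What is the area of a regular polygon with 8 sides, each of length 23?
For a regular 8-gon with side length s = 23:
Apothem a = s / (2*tan(pi/8)) = 23 / (2*tan(pi/8)) ≈ 27.7635
Perimeter P = 8 * 23 = 184
Area = (1/2) * P * a = (1/2) * 184 * 27.7635 = 2554.24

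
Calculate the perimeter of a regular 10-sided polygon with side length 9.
Perimeter = number of sides * side length
Perimeter = 10 * 9
Perimeter = 90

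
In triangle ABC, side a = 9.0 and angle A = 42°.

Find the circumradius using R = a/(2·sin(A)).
R = a/(2·sin(A)) = 9.0/(2·sin(42°))
R = 9.0/(2·0.669131) = 9.0/1.338261 = 6.725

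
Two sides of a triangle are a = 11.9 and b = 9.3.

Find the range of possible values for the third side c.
By the triangle inequality: |a - b| < c < a + b
|11.9 - 9.3| < c < 11.9 + 9.3
2.6 < c < 21.2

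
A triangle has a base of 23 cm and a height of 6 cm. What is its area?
Area = (1/2) * base * height
Area = (1/2) * 23 * 6
Area = 69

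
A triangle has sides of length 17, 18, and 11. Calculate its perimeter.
Perimeter = sum of all sides
Perimeter = 17 + 18 + 11
Perimeter = 46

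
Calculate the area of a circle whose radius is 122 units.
Area = pi * r²
Area = pi * 122²
Area = pi * 14884
Area = 46759.47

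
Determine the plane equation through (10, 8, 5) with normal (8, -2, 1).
d = n·P = (8)(10) + (-2)(8) + (1)(5) = 69
Plane: 8x - 2y + z = 69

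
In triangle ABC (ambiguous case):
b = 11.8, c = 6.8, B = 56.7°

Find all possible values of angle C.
sin(C)/c = sin(B)/b  →  sin(C) = c·sin(B)/b = 6.8·sin(56.7°)/11.8 = 0.481652
C₁ = arcsin(0.481652) = 28.79°,  C₂ = 180° - C₁ = 151.21°
Check C₂: A = 180° - 56.7° - 151.21° = -27.91° ≤ 0, rejected
C = 28.79° (one solution)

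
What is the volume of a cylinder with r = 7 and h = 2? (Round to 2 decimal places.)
Volume = pi * r² * h
Volume = pi * 7² * 2
Volume = pi * 49 * 2
Volume = pi * 98
Volume = 307.88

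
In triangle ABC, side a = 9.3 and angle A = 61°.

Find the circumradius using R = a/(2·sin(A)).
R = a/(2·sin(A)) = 9.3/(2·sin(61°))
R = 9.3/(2·0.874620) = 9.3/1.749239 = 5.317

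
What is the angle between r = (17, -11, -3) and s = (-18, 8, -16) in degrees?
r·s = -346, |r|² = 419, |s|² = 644
cos θ = -346/√269836 ≈ -0.6661
θ ≈ 131.8°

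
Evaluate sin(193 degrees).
sin(193 degrees) = -0.225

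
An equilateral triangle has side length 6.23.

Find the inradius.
For an equilateral triangle, r = s/(2√3) where s is the side.
r = 6.23/(2√3) = 6.23/3.464102 = 1.798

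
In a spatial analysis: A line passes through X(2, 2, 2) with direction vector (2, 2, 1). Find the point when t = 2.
P(2) = (2 + 2(2), 2 + 2(2), 2 + 1(2)) = (6, 6, 4)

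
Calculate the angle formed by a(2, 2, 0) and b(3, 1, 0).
a·b = 8, |a|² = 8, |b|² = 10
cos θ = 8/√80 ≈ 0.8944
θ ≈ 26.57°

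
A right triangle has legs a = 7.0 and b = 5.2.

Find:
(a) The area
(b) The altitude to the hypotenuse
(a) Area = ½ab = ½·7.0·5.2 = 18.2
(b) Hypotenuse c = √(7.0² + 5.2²) = √76.04 = 8.72009
    Area = ½·c·h_c  →  h_c = 2·Area/c = 2·18.2/8.72009 = 4.174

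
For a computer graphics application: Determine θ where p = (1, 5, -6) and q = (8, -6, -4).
p·q = 2, |p|² = 62, |q|² = 116
cos θ = 2/√7192 ≈ 0.02358
θ ≈ 88.65°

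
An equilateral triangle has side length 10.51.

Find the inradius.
For an equilateral triangle, r = s/(2√3) where s is the side.
r = 10.51/(2√3) = 10.51/3.464102 = 3.034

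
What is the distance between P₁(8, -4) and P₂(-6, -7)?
Using the distance formula: d = sqrt((x₂-x₁)² + (y₂-y₁)²)
dx = (-6) - 8 = -14
dy = (-7) - (-4) = -3
d = sqrt((-14)² + (-3)²) = sqrt(196 + 9) = sqrt(205) = 14.32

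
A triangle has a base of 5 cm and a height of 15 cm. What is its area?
Area = (1/2) * base * height
Area = (1/2) * 5 * 15
Area = 37.50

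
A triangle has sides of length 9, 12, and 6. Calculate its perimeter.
Perimeter = sum of all sides
Perimeter = 9 + 12 + 6
Perimeter = 27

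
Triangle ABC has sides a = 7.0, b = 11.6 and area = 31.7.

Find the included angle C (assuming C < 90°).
Area = ½ab·sin(C)  →  sin(C) = 2·Area/(ab)
sin(C) = 2·31.7/(7.0·11.6) = 0.780788
C = arcsin(0.780788) = 51.33°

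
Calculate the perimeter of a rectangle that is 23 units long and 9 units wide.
Perimeter = 2 * (length + width)
Perimeter = 2 * (23 + 9)
Perimeter = 2 * 32
Perimeter = 64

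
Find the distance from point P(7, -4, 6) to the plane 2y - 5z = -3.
d = |0(7) + 2(-4) + (-5)(6) - (-3)| / √(0² + 2² + (-5)²) = 35/√29 = 6.499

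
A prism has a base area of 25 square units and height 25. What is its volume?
Volume = base area * height
Volume = 25 * 25
Volume = 625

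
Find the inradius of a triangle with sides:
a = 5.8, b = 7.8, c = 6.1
s = (a+b+c)/2 = (5.8+7.8+6.1)/2 = 9.85
Area = √(s(s-a)(s-b)(s-c)) = √(9.85·4.05·2.05·3.75) = 17.5121
r = Area/s = 17.5121/9.85 = 1.778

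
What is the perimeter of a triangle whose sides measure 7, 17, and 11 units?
Perimeter = sum of all sides
Perimeter = 7 + 17 + 11
Perimeter = 35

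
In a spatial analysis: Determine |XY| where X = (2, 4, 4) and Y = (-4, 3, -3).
d = √[(-6)² + (-1)² + (-7)²] = √86 = 9.274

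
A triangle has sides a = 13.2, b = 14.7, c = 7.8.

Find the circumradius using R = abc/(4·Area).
s = (a+b+c)/2 = 17.85
Area = √(s(s-a)(s-b)(s-c)) = √(17.85·4.65·3.15·10.05) = 51.2606
R = abc/(4·Area) = (13.2·14.7·7.8)/(4·51.2606) = 1513.512/205.0424 = 7.381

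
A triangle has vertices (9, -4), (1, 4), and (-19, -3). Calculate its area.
Using the coordinate formula: Area = (1/2)|x₁(y₂-y₃) + x₂(y₃-y₁) + x₃(y₁-y₂)|
Area = (1/2)|9(4-(-3)) + 1((-3)-(-4)) + (-19)((-4)-4)|
Area = (1/2)|9*7 + 1*1 + (-19)*(-8)|
Area = (1/2)|63 + 1 + 152|
Area = (1/2)*216 = 108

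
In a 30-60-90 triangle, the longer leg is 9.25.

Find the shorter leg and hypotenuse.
In a 30-60-90 triangle, sides are in ratio 1 : √3 : 2.
Long leg = short leg·√3  →  short leg = 9.25/√3 = 5.34
Hypotenuse = 2·(short leg) = 2·9.25/√3 = 10.68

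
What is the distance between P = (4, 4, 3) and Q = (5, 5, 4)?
d = √[(1)² + (1)² + (1)²] = √3 = 1.732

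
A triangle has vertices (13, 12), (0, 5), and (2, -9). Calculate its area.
Using the coordinate formula: Area = (1/2)|x₁(y₂-y₃) + x₂(y₃-y₁) + x₃(y₁-y₂)|
Area = (1/2)|13(5-(-9)) + 0((-9)-12) + 2(12-5)|
Area = (1/2)|13*14 + 0*(-21) + 2*7|
Area = (1/2)|182 + 0 + 14|
Area = (1/2)*196 = 98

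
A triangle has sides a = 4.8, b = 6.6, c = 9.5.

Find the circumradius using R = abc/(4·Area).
s = (a+b+c)/2 = 10.45
Area = √(s(s-a)(s-b)(s-c)) = √(10.45·5.65·3.85·0.95) = 14.6952
R = abc/(4·Area) = (4.8·6.6·9.5)/(4·14.6952) = 300.96/58.7808 = 5.12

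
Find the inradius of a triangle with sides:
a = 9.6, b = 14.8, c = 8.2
s = (a+b+c)/2 = (9.6+14.8+8.2)/2 = 16.3
Area = √(s(s-a)(s-b)(s-c)) = √(16.3·6.7·1.5·8.1) = 36.4267
r = Area/s = 36.4267/16.3 = 2.235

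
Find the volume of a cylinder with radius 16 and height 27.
Volume = pi * r² * h
Volume = pi * 16² * 27
Volume = pi * 256 * 27
Volume = pi * 6912
Volume = 21714.69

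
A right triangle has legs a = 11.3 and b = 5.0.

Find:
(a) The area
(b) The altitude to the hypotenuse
(a) Area = ½ab = ½·11.3·5.0 = 28.25
(b) Hypotenuse c = √(11.3² + 5.0²) = √152.69 = 12.3568
    Area = ½·c·h_c  →  h_c = 2·Area/c = 2·28.25/12.3568 = 4.572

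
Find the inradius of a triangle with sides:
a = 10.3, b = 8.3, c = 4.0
s = (a+b+c)/2 = (10.3+8.3+4.0)/2 = 11.3
Area = √(s(s-a)(s-b)(s-c)) = √(11.3·1·3·7.3) = 15.7312
r = Area/s = 15.7312/11.3 = 1.392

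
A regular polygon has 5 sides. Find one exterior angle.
Exterior angle of a regular n-gon = 360/n
Exterior angle = 360/5
Exterior angle = 72 degrees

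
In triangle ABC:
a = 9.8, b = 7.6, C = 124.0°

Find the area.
Using A = ½ab·sin(C):
A = ½·9.8·7.6·sin(124.0°) = ½·74.48·0.829038 = 30.87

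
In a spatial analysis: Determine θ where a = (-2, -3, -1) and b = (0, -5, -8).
a·b = 23, |a|² = 14, |b|² = 89
cos θ = 23/√1246 ≈ 0.6516
θ ≈ 49.34°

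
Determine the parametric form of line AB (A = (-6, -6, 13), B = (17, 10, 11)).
Direction vector d = B - A = (23, 16, -2)
x = -6 + 23t, y = -6 + 16t, z = 13 - 2t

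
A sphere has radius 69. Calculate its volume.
Volume = (4/3) * pi * r³
Volume = (4/3) * pi * 69³
Volume = (4/3) * pi * 328509
Volume = 1376055.28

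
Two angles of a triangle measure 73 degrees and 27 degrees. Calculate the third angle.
Sum of angles in a triangle = 180 degrees
Third angle = 180 - 73 - 27
Third angle = 80 degrees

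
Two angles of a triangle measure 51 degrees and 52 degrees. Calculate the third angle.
Sum of angles in a triangle = 180 degrees
Third angle = 180 - 51 - 52
Third angle = 77 degrees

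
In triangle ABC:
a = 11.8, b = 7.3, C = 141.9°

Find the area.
Using A = ½ab·sin(C):
A = ½·11.8·7.3·sin(141.9°) = ½·86.14·0.617036 = 26.58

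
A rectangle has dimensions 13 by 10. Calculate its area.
Area = length * width
Area = 13 * 10
Area = 130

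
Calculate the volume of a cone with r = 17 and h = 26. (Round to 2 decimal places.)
Volume = (1/3) * pi * r² * h
Volume = (1/3) * pi * 17² * 26
Volume = (1/3) * pi * 289 * 26
Volume = (1/3) * pi * 7514
Volume = 7868.64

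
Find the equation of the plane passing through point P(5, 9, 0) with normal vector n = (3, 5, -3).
d = n·P = (3)(5) + (5)(9) + (-3)(0) = 60
Plane: 3x + 5y - 3z = 60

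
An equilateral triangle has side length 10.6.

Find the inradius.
For an equilateral triangle, r = s/(2√3) where s is the side.
r = 10.6/(2√3) = 10.6/3.464102 = 3.06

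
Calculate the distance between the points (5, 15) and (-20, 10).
Using the distance formula: d = sqrt((x₂-x₁)² + (y₂-y₁)²)
dx = (-20) - 5 = -25
dy = 10 - 15 = -5
d = sqrt((-25)² + (-5)²) = sqrt(625 + 25) = sqrt(650) = 25.50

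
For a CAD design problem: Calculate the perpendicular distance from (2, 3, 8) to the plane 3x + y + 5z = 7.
d = |3(2) + 1(3) + 5(8) - (7)| / √(3² + 1² + 5²) = 42/√35 = 7.099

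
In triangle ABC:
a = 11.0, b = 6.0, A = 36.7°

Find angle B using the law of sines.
sin(B)/b = sin(A)/a
sin(B) = b·sin(A)/a = 6.0·sin(36.7°)/11.0 = 0.325977
B = arcsin(0.325977) = 19.02°  (b ≤ a, so B ≤ A and the acute solution is unique)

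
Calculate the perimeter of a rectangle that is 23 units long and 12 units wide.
Perimeter = 2 * (length + width)
Perimeter = 2 * (23 + 12)
Perimeter = 2 * 35
Perimeter = 70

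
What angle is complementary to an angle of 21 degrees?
Complementary angles sum to 90 degrees.
Other angle = 90 - 21
Other angle = 69 degrees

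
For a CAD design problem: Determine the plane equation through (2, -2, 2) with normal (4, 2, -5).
d = n·P = (4)(2) + (2)(-2) + (-5)(2) = -6
Plane: 4x + 2y - 5z = -6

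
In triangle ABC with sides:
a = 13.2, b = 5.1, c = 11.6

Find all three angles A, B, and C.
By the law of cosines:
cos(A) = (b² + c² - a²)/(2bc) = -0.115534  →  A = 96.63°
cos(B) = (a² + c² - b²)/(2ac) = 0.923426  →  B = 22.57°
cos(C) = (a² + b² - c²)/(2ab) = 0.487894  →  C = 60.8°
Check: A + B + C = 180.0° ✓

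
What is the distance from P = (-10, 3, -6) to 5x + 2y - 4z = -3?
d = |5(-10) + 2(3) + (-4)(-6) - (-3)| / √(5² + 2² + (-4)²) = 17/√45 = 2.534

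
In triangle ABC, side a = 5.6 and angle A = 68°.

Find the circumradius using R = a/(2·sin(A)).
R = a/(2·sin(A)) = 5.6/(2·sin(68°))
R = 5.6/(2·0.927184) = 5.6/1.854368 = 3.02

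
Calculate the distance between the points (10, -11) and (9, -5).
Using the distance formula: d = sqrt((x₂-x₁)² + (y₂-y₁)²)
dx = 9 - 10 = -1
dy = (-5) - (-11) = 6
d = sqrt((-1)² + 6²) = sqrt(1 + 36) = sqrt(37) = 6.08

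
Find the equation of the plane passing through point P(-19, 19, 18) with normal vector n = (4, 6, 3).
d = n·P = (4)(-19) + (6)(19) + (3)(18) = 92
Plane: 4x + 6y + 3z = 92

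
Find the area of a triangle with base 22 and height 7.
Area = (1/2) * base * height
Area = (1/2) * 22 * 7
Area = 77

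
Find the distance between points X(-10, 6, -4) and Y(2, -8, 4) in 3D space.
d = √[(12)² + (-14)² + (8)²] = √404 = 20.1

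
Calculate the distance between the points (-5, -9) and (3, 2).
Using the distance formula: d = sqrt((x₂-x₁)² + (y₂-y₁)²)
dx = 3 - (-5) = 8
dy = 2 - (-9) = 11
d = sqrt(8² + 11²) = sqrt(64 + 121) = sqrt(185) = 13.60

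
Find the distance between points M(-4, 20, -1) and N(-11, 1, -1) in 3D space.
d = √[(-7)² + (-19)² + (0)²] = √410 = 20.25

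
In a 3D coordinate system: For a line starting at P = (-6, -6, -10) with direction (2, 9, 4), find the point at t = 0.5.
P(0.5) = (-6 + 2(0.5), -6 + 9(0.5), -10 + 4(0.5)) = (-5, -1.5, -8)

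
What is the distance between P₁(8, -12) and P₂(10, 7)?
Using the distance formula: d = sqrt((x₂-x₁)² + (y₂-y₁)²)
dx = 10 - 8 = 2
dy = 7 - (-12) = 19
d = sqrt(2² + 19²) = sqrt(4 + 361) = sqrt(365) = 19.10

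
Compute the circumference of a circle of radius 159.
Circumference = 2 * pi * r
Circumference = 2 * pi * 159
Circumference = 999.03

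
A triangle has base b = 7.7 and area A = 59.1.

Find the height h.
A = ½bh  →  h = 2A/b
h = 2·59.1/7.7 = 15.35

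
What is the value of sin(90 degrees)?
sin(90 degrees) = 1
Decimal approximation: 1.0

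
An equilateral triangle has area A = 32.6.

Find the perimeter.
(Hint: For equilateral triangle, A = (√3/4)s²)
A = (√3/4)s²  →  s² = 4A/√3 = 4·32.6/√3 = 75.2865
s = 8.67678
Perimeter = 3s = 26.03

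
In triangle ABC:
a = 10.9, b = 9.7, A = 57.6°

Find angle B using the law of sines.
sin(B)/b = sin(A)/a
sin(B) = b·sin(A)/a = 9.7·sin(57.6°)/10.9 = 0.751374
B = arcsin(0.751374) = 48.71°  (b ≤ a, so B ≤ A and the acute solution is unique)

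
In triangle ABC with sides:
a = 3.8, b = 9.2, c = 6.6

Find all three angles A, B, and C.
By the law of cosines:
cos(A) = (b² + c² - a²)/(2bc) = 0.936759  →  A = 20.49°
cos(B) = (a² + c² - b²)/(2ac) = -0.531100  →  B = 122.1°
cos(C) = (a² + b² - c²)/(2ab) = 0.794050  →  C = 37.43°
Check: A + B + C = 180.0° ✓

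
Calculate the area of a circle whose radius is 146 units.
Area = pi * r²
Area = pi * 146²
Area = pi * 21316
Area = 66966.19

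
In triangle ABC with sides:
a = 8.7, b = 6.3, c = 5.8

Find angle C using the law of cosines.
cos(C) = (a² + b² - c²)/(2ab)
cos(C) = (8.7² + 6.3² - 5.8²)/(2·8.7·6.3) = 81.74/109.62 = 0.745667
C = arccos(0.745667) = 41.78°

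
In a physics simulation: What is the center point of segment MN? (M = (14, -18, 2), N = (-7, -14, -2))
Midpoint = ((14-7)/2, (-18-14)/2, (2-2)/2) = (3.5, -16, 0)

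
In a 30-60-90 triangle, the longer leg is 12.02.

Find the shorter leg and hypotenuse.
In a 30-60-90 triangle, sides are in ratio 1 : √3 : 2.
Long leg = short leg·√3  →  short leg = 12.02/√3 = 6.94
Hypotenuse = 2·(short leg) = 2·12.02/√3 = 13.88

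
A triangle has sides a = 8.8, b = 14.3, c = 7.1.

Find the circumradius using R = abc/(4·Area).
s = (a+b+c)/2 = 15.1
Area = √(s(s-a)(s-b)(s-c)) = √(15.1·6.3·0.8·8) = 24.6745
R = abc/(4·Area) = (8.8·14.3·7.1)/(4·24.6745) = 893.464/98.698 = 9.052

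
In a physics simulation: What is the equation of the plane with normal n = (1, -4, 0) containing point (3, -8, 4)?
d = n·P = (1)(3) + (-4)(-8) + (0)(4) = 35
Plane: x - 4y = 35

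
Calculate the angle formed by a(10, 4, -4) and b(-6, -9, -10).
a·b = -56, |a|² = 132, |b|² = 217
cos θ = -56/√28644 ≈ -0.3309
θ ≈ 109.3°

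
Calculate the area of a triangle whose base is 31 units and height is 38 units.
Area = (1/2) * base * height
Area = (1/2) * 31 * 38
Area = 589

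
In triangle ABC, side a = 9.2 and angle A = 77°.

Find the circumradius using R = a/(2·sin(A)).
R = a/(2·sin(A)) = 9.2/(2·sin(77°))
R = 9.2/(2·0.974370) = 9.2/1.948740 = 4.721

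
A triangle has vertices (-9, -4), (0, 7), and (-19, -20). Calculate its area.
Using the coordinate formula: Area = (1/2)|x₁(y₂-y₃) + x₂(y₃-y₁) + x₃(y₁-y₂)|
Area = (1/2)|(-9)(7-(-20)) + 0((-20)-(-4)) + (-19)((-4)-7)|
Area = (1/2)|(-9)*27 + 0*(-16) + (-19)*(-11)|
Area = (1/2)|(-243) + 0 + 209|
Area = (1/2)*34 = 17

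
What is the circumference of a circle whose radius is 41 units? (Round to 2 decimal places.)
Circumference = 2 * pi * r
Circumference = 2 * pi * 41
Circumference = 257.61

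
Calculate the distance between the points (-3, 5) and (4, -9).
Using the distance formula: d = sqrt((x₂-x₁)² + (y₂-y₁)²)
dx = 4 - (-3) = 7
dy = (-9) - 5 = -14
d = sqrt(7² + (-14)²) = sqrt(49 + 196) = sqrt(245) = 15.65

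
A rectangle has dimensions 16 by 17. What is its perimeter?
Perimeter = 2 * (length + width)
Perimeter = 2 * (16 + 17)
Perimeter = 2 * 33
Perimeter = 66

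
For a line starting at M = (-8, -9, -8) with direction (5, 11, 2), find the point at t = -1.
P(-1) = (-8 + 5(-1), -9 + 11(-1), -8 + 2(-1)) = (-13, -20, -10)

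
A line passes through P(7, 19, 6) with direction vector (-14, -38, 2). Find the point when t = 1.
P(1) = (7 + (-14)(1), 19 + (-38)(1), 6 + 2(1)) = (-7, -19, 8)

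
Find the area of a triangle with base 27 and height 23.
Area = (1/2) * base * height
Area = (1/2) * 27 * 23
Area = 310.50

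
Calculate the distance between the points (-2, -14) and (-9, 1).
Using the distance formula: d = sqrt((x₂-x₁)² + (y₂-y₁)²)
dx = (-9) - (-2) = -7
dy = 1 - (-14) = 15
d = sqrt((-7)² + 15²) = sqrt(49 + 225) = sqrt(274) = 16.55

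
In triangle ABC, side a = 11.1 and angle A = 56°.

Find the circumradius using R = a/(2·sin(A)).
R = a/(2·sin(A)) = 11.1/(2·sin(56°))
R = 11.1/(2·0.829038) = 11.1/1.658075 = 6.695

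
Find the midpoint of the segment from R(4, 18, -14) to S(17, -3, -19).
Midpoint = ((4+17)/2, (18-3)/2, (-14-19)/2) = (10.5, 7.5, -16.5)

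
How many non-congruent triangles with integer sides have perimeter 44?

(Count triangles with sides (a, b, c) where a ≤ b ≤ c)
With a ≤ b ≤ c and a + b + c = 44, the triangle inequality a + b > c gives c < 44/2, so c ≤ 21.
Iterate a from 1 to ⌊p/3⌋ = 14; for each a, b ranges from a to ⌊(p−a)/2⌋ with c = p − a − b, keeping only c ≥ b.
Triples: (2, 21, 21), (3, 20, 21), (4, 19, 21), …
Count = 40 triangles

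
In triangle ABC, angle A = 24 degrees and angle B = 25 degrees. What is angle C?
Sum of angles in a triangle = 180 degrees
Third angle = 180 - 24 - 25
Third angle = 131 degrees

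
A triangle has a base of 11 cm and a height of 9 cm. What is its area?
Area = (1/2) * base * height
Area = (1/2) * 11 * 9
Area = 49.50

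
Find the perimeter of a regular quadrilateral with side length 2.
Perimeter = number of sides * side length
Perimeter = 4 * 2
Perimeter = 8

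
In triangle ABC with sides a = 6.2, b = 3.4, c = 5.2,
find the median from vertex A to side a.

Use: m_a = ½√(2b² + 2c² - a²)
m_a = ½√(2·3.4² + 2·5.2² - 6.2²)
m_a = ½√(23.12 + 54.08 - 38.44) = ½√38.76 = 3.113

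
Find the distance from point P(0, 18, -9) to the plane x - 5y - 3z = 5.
d = |1(0) + (-5)(18) + (-3)(-9) - (5)| / √(1² + (-5)² + (-3)²) = 68/√35 = 11.49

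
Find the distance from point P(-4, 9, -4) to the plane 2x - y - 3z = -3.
d = |2(-4) + (-1)(9) + (-3)(-4) - (-3)| / √(2² + (-1)² + (-3)²) = 2/√14 = 0.5345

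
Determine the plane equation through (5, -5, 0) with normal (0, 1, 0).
d = n·P = (0)(5) + (1)(-5) + (0)(0) = -5
Plane: y = -5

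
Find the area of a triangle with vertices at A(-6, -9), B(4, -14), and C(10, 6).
Using the coordinate formula: Area = (1/2)|x₁(y₂-y₃) + x₂(y₃-y₁) + x₃(y₁-y₂)|
Area = (1/2)|(-6)((-14)-6) + 4(6-(-9)) + 10((-9)-(-14))|
Area = (1/2)|(-6)*(-20) + 4*15 + 10*5|
Area = (1/2)|120 + 60 + 50|
Area = (1/2)*230 = 115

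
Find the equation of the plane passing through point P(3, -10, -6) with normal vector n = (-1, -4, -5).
d = n·P = (-1)(3) + (-4)(-10) + (-5)(-6) = 67
Plane: -x - 4y - 5z = 67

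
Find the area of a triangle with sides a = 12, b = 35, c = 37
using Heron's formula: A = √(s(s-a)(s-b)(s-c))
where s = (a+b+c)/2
s = (12+35+37)/2 = 42
A = √(42·30·7·5) = √44100 = 210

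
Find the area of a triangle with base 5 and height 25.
Area = (1/2) * base * height
Area = (1/2) * 5 * 25
Area = 62.50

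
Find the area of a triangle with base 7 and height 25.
Area = (1/2) * base * height
Area = (1/2) * 7 * 25
Area = 87.50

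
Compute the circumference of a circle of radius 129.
Circumference = 2 * pi * r
Circumference = 2 * pi * 129
Circumference = 810.53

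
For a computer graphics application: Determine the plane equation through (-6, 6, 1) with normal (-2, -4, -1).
d = n·P = (-2)(-6) + (-4)(6) + (-1)(1) = -13
Plane: -2x - 4y - z = -13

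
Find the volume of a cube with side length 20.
Volume = s³
Volume = 20³
Volume = 8000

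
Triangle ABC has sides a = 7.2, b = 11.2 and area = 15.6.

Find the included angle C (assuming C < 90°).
Area = ½ab·sin(C)  →  sin(C) = 2·Area/(ab)
sin(C) = 2·15.6/(7.2·11.2) = 0.386905
C = arcsin(0.386905) = 22.76°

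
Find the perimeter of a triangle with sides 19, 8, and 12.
Perimeter = sum of all sides
Perimeter = 19 + 8 + 12
Perimeter = 39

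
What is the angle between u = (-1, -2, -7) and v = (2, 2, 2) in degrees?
u·v = -20, |u|² = 54, |v|² = 12
cos θ = -20/√648 ≈ -0.7857
θ ≈ 141.8°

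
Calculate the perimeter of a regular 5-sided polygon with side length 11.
Perimeter = number of sides * side length
Perimeter = 5 * 11
Perimeter = 55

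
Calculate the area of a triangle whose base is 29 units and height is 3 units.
Area = (1/2) * base * height
Area = (1/2) * 29 * 3
Area = 43.50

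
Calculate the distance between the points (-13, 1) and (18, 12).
Using the distance formula: d = sqrt((x₂-x₁)² + (y₂-y₁)²)
dx = 18 - (-13) = 31
dy = 12 - 1 = 11
d = sqrt(31² + 11²) = sqrt(961 + 121) = sqrt(1082) = 32.89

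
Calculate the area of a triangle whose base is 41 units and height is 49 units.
Area = (1/2) * base * height
Area = (1/2) * 41 * 49
Area = 1004.50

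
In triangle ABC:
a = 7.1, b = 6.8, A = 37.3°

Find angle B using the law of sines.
sin(B)/b = sin(A)/a
sin(B) = b·sin(A)/a = 6.8·sin(37.3°)/7.1 = 0.580383
B = arcsin(0.580383) = 35.48°  (b ≤ a, so B ≤ A and the acute solution is unique)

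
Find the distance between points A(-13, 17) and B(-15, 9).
Using the distance formula: d = sqrt((x₂-x₁)² + (y₂-y₁)²)
dx = (-15) - (-13) = -2
dy = 9 - 17 = -8
d = sqrt((-2)² + (-8)²) = sqrt(4 + 64) = sqrt(68) = 8.25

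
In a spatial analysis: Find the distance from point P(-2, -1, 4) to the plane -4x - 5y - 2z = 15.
d = |(-4)(-2) + (-5)(-1) + (-2)(4) - (15)| / √((-4)² + (-5)² + (-2)²) = 10/√45 = 1.491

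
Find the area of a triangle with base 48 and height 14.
Area = (1/2) * base * height
Area = (1/2) * 48 * 14
Area = 336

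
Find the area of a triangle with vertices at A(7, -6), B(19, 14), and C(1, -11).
Using the coordinate formula: Area = (1/2)|x₁(y₂-y₃) + x₂(y₃-y₁) + x₃(y₁-y₂)|
Area = (1/2)|7(14-(-11)) + 19((-11)-(-6)) + 1((-6)-14)|
Area = (1/2)|7*25 + 19*(-5) + 1*(-20)|
Area = (1/2)|175 + (-95) + (-20)|
Area = (1/2)*60 = 30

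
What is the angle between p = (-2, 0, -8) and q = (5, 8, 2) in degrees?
p·q = -26, |p|² = 68, |q|² = 93
cos θ = -26/√6324 ≈ -0.3269
θ ≈ 109.1°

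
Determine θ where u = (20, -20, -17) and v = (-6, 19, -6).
u·v = -398, |u|² = 1089, |v|² = 433
cos θ = -398/√471537 ≈ -0.5796
θ ≈ 125.4°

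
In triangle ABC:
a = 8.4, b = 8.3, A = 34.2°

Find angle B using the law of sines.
sin(B)/b = sin(A)/a
sin(B) = b·sin(A)/a = 8.3·sin(34.2°)/8.4 = 0.555392
B = arcsin(0.555392) = 33.74°  (b ≤ a, so B ≤ A and the acute solution is unique)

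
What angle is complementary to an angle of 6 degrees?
Complementary angles sum to 90 degrees.
Other angle = 90 - 6
Other angle = 84 degrees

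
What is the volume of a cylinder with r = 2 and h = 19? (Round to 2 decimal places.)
Volume = pi * r² * h
Volume = pi * 2² * 19
Volume = pi * 4 * 19
Volume = pi * 76
Volume = 238.76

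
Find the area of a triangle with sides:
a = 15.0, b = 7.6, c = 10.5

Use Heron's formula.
s = (a+b+c)/2 = (15.0+7.6+10.5)/2 = 16.55
A = √(s(s-a)(s-b)(s-c)) = √(16.55·1.55·8.95·6.05)
A = √1389.02 = 37.27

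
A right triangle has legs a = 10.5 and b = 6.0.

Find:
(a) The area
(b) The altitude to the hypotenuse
(a) Area = ½ab = ½·10.5·6.0 = 31.5
(b) Hypotenuse c = √(10.5² + 6.0²) = √146.25 = 12.0934
    Area = ½·c·h_c  →  h_c = 2·Area/c = 2·31.5/12.0934 = 5.209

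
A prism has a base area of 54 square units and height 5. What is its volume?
Volume = base area * height
Volume = 54 * 5
Volume = 270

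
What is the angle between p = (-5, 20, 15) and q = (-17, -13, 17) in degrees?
p·q = 80, |p|² = 650, |q|² = 747
cos θ = 80/√485550 ≈ 0.1148
θ ≈ 83.41°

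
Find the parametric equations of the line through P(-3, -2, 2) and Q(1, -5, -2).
Direction vector d = Q - P = (4, -3, -4)
x = -3 + 4t, y = -2 - 3t, z = 2 - 4t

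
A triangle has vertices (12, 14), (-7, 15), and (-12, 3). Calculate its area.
Using the coordinate formula: Area = (1/2)|x₁(y₂-y₃) + x₂(y₃-y₁) + x₃(y₁-y₂)|
Area = (1/2)|12(15-3) + (-7)(3-14) + (-12)(14-15)|
Area = (1/2)|12*12 + (-7)*(-11) + (-12)*(-1)|
Area = (1/2)|144 + 77 + 12|
Area = (1/2)*233 = 116.50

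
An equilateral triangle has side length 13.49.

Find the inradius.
For an equilateral triangle, r = s/(2√3) where s is the side.
r = 13.49/(2√3) = 13.49/3.464102 = 3.894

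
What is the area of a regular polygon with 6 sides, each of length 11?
For a regular 6-gon with side length s = 11:
Apothem a = s / (2*tan(pi/6)) = 11 / (2*tan(pi/6)) ≈ 9.5263
Perimeter P = 6 * 11 = 66
Area = (1/2) * P * a = (1/2) * 66 * 9.5263 = 314.37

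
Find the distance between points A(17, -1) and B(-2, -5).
Using the distance formula: d = sqrt((x₂-x₁)² + (y₂-y₁)²)
dx = (-2) - 17 = -19
dy = (-5) - (-1) = -4
d = sqrt((-19)² + (-4)²) = sqrt(361 + 16) = sqrt(377) = 19.42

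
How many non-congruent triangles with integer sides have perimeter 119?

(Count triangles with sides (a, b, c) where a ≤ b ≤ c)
With a ≤ b ≤ c and a + b + c = 119, the triangle inequality a + b > c gives c < 119/2, so c ≤ 59.
Iterate a from 1 to ⌊p/3⌋ = 39; for each a, b ranges from a to ⌊(p−a)/2⌋ with c = p − a − b, keeping only c ≥ b.
Triples: (1, 59, 59), (2, 58, 59), (3, 57, 59), …
Count = 310 triangles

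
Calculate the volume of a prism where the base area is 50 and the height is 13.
Volume = base area * height
Volume = 50 * 13
Volume = 650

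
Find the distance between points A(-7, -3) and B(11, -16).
Using the distance formula: d = sqrt((x₂-x₁)² + (y₂-y₁)²)
dx = 11 - (-7) = 18
dy = (-16) - (-3) = -13
d = sqrt(18² + (-13)²) = sqrt(324 + 169) = sqrt(493) = 22.20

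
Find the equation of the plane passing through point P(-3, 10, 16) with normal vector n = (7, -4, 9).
d = n·P = (7)(-3) + (-4)(10) + (9)(16) = 83
Plane: 7x - 4y + 9z = 83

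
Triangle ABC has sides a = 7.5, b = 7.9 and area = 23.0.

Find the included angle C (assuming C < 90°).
Area = ½ab·sin(C)  →  sin(C) = 2·Area/(ab)
sin(C) = 2·23.0/(7.5·7.9) = 0.776371
C = arcsin(0.776371) = 50.93°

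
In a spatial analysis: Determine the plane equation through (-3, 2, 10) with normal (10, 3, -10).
d = n·P = (10)(-3) + (3)(2) + (-10)(10) = -124
Plane: 10x + 3y - 10z = -124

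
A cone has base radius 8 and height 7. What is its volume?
Volume = (1/3) * pi * r² * h
Volume = (1/3) * pi * 8² * 7
Volume = (1/3) * pi * 64 * 7
Volume = (1/3) * pi * 448
Volume = 469.14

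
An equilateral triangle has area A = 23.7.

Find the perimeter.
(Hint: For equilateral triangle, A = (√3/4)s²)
A = (√3/4)s²  →  s² = 4A/√3 = 4·23.7/√3 = 54.7328
s = 7.39816
Perimeter = 3s = 22.19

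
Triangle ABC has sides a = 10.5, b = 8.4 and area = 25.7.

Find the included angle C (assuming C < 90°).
Area = ½ab·sin(C)  →  sin(C) = 2·Area/(ab)
sin(C) = 2·25.7/(10.5·8.4) = 0.582766
C = arcsin(0.582766) = 35.65°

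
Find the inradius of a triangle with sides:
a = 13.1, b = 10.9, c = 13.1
s = (a+b+c)/2 = (13.1+10.9+13.1)/2 = 18.55
Area = √(s(s-a)(s-b)(s-c)) = √(18.55·5.45·7.65·5.45) = 64.9231
r = Area/s = 64.9231/18.55 = 3.5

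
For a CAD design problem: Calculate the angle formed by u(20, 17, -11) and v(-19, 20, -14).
u·v = 114, |u|² = 810, |v|² = 957
cos θ = 114/√775170 ≈ 0.1295
θ ≈ 82.56°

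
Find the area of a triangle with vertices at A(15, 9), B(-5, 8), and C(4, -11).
Using the coordinate formula: Area = (1/2)|x₁(y₂-y₃) + x₂(y₃-y₁) + x₃(y₁-y₂)|
Area = (1/2)|15(8-(-11)) + (-5)((-11)-9) + 4(9-8)|
Area = (1/2)|15*19 + (-5)*(-20) + 4*1|
Area = (1/2)|285 + 100 + 4|
Area = (1/2)*389 = 194.50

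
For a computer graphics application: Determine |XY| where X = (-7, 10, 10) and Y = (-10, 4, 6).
d = √[(-3)² + (-6)² + (-4)²] = √61 = 7.81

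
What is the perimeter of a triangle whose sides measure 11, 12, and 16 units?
Perimeter = sum of all sides
Perimeter = 11 + 12 + 16
Perimeter = 39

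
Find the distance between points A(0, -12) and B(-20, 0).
Using the distance formula: d = sqrt((x₂-x₁)² + (y₂-y₁)²)
dx = (-20) - 0 = -20
dy = 0 - (-12) = 12
d = sqrt((-20)² + 12²) = sqrt(400 + 144) = sqrt(544) = 23.32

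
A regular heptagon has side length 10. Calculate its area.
For a regular 7-gon with side length s = 10:
Apothem a = s / (2*tan(pi/7)) = 10 / (2*tan(pi/7)) ≈ 10.3826
Perimeter P = 7 * 10 = 70
Area = (1/2) * P * a = (1/2) * 70 * 10.3826 = 363.39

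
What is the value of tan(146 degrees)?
tan(146 degrees) = -0.6745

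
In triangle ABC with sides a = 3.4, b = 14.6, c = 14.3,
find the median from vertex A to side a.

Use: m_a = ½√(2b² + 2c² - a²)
m_a = ½√(2·14.6² + 2·14.3² - 3.4²)
m_a = ½√(426.32 + 408.98 - 11.56) = ½√823.74 = 14.35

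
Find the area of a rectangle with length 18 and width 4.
Area = length * width
Area = 18 * 4
Area = 72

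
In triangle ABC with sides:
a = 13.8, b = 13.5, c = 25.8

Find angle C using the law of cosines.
cos(C) = (a² + b² - c²)/(2ab)
cos(C) = (13.8² + 13.5² - 25.8²)/(2·13.8·13.5) = -292.95/372.6 = -0.786232
C = arccos(-0.786232) = 141.8°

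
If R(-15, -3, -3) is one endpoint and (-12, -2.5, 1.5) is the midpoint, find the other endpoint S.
S = (2×(-12) - (-15), 2×(-2.5) - (-3), 2×1.5 - (-3)) = (-9, -2, 6)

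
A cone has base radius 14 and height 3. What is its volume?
Volume = (1/3) * pi * r² * h
Volume = (1/3) * pi * 14² * 3
Volume = (1/3) * pi * 196 * 3
Volume = (1/3) * pi * 588
Volume = 615.75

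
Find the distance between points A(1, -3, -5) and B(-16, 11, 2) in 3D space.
d = √[(-17)² + (14)² + (7)²] = √534 = 23.11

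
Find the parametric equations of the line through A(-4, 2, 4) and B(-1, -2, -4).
Direction vector d = B - A = (3, -4, -8)
x = -4 + 3t, y = 2 - 4t, z = 4 - 8t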